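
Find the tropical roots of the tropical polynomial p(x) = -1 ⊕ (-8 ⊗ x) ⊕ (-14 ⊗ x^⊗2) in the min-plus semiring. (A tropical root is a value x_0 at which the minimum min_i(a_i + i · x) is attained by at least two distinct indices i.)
Roots: {6, 7}

Each tropical root is a break point of the lower envelope of the lines y = a_i + i · x (there are 3 lines, with slopes 0, 1, ..., 2). Only the lines that attain the minimum somewhere contribute to roots; other lines are dominated. Here the surviving (envelope) indices are i = 2, i = 1, i = 0.
Intersections between consecutive envelope lines give the roots: for adjacent envelope indices i < j the intersection is x = (a_i − a_j) / (j − i). Reading off the sorted break points: {6, 7}.
Verification: at each break x_0, at least two indices attain the minimum of min_i(a_i + i · x_0).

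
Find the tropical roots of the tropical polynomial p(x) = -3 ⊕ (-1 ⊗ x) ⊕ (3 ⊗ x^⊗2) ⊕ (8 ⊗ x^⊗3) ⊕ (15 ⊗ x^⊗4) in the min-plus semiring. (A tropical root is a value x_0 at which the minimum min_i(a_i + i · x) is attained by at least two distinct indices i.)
Roots: {-7, -5, -4, -2}

Each tropical root is a break point of the lower envelope of the lines y = a_i + i · x (there are 5 lines, with slopes 0, 1, ..., 4). Only the lines that attain the minimum somewhere contribute to roots; other lines are dominated. Here the surviving (envelope) indices are i = 4, i = 3, i = 2, i = 1, i = 0.
Intersections between consecutive envelope lines give the roots: for adjacent envelope indices i < j the intersection is x = (a_i − a_j) / (j − i). Reading off the sorted break points: {-7, -5, -4, -2}.
Verification: at each break x_0, at least two indices attain the minimum of min_i(a_i + i · x_0).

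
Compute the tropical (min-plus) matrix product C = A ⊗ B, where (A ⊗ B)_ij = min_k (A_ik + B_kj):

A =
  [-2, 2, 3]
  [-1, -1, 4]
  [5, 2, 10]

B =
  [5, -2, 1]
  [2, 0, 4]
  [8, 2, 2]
A ⊗ B =
  [3, -4, -1]
  [1, -3, 0]
  [4, 2, 6]

Apply the min-plus product entry-by-entry:
  C[0][0] = min over k of (A[0][0] + B[0][0] = -2 + 5 = 3, A[0][1] + B[1][0] = 2 + 2 = 4, A[0][2] + B[2][0] = 3 + 8 = 11) = 3 (attained at k = 0)
  C[0][1] = min over k of (A[0][0] + B[0][1] = -2 + -2 = -4, A[0][1] + B[1][1] = 2 + 0 = 2, A[0][2] + B[2][1] = 3 + 2 = 5) = -4 (attained at k = 0)
  C[0][2] = min over k of (A[0][0] + B[0][2] = -2 + 1 = -1, A[0][1] + B[1][2] = 2 + 4 = 6, A[0][2] + B[2][2] = 3 + 2 = 5) = -1 (attained at k = 0)
  C[1][0] = min over k of (A[1][0] + B[0][0] = -1 + 5 = 4, A[1][1] + B[1][0] = -1 + 2 = 1, A[1][2] + B[2][0] = 4 + 8 = 12) = 1 (attained at k = 1)
  C[1][1] = min over k of (A[1][0] + B[0][1] = -1 + -2 = -3, A[1][1] + B[1][1] = -1 + 0 = -1, A[1][2] + B[2][1] = 4 + 2 = 6) = -3 (attained at k = 0)
  C[1][2] = min over k of (A[1][0] + B[0][2] = -1 + 1 = 0, A[1][1] + B[1][2] = -1 + 4 = 3, A[1][2] + B[2][2] = 4 + 2 = 6) = 0 (attained at k = 0)
  C[2][0] = min over k of (A[2][0] + B[0][0] = 5 + 5 = 10, A[2][1] + B[1][0] = 2 + 2 = 4, A[2][2] + B[2][0] = 10 + 8 = 18) = 4 (attained at k = 1)
  C[2][1] = min over k of (A[2][0] + B[0][1] = 5 + -2 = 3, A[2][1] + B[1][1] = 2 + 0 = 2, A[2][2] + B[2][1] = 10 + 2 = 12) = 2 (attained at k = 1)
  C[2][2] = min over k of (A[2][0] + B[0][2] = 5 + 1 = 6, A[2][1] + B[1][2] = 2 + 4 = 6, A[2][2] + B[2][2] = 10 + 2 = 12) = 6 (attained at k = 0)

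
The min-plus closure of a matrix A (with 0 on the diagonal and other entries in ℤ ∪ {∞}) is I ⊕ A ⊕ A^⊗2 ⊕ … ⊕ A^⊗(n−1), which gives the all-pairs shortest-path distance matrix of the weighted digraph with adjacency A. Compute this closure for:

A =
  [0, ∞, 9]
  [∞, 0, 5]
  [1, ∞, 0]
Closure =
  [0, ∞, 9]
  [6, 0, 5]
  [1, ∞, 0]

This is the Floyd-Warshall all-pairs shortest-path computation. For each intermediate vertex k = 0, 1, …, 2, update dist[i][j] ← min(dist[i][j], dist[i][k] + dist[k][j]). The final matrix gives, for each (i, j), the minimum total weight of any directed path from i to j (possibly empty when i = j).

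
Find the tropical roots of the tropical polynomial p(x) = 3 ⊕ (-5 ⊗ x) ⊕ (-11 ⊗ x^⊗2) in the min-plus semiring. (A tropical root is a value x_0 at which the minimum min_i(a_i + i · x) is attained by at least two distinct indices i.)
Roots: {6, 8}

Each tropical root is a break point of the lower envelope of the lines y = a_i + i · x (there are 3 lines, with slopes 0, 1, ..., 2). Only the lines that attain the minimum somewhere contribute to roots; other lines are dominated. Here the surviving (envelope) indices are i = 2, i = 1, i = 0.
Intersections between consecutive envelope lines give the roots: for adjacent envelope indices i < j the intersection is x = (a_i − a_j) / (j − i). Reading off the sorted break points: {6, 8}.
Verification: at each break x_0, at least two indices attain the minimum of min_i(a_i + i · x_0).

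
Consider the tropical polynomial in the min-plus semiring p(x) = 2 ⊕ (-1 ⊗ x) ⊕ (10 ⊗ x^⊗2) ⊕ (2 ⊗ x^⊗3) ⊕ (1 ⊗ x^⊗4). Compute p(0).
p(0) = -1

A tropical monomial a ⊗ x^⊗i evaluates to a + i · x. Evaluating each term at x = 0:
  Term 0 contributes 2 + 0 · 0 = 2
  Term 1 contributes -1 + 1 · 0 = -1
  Term 2 contributes 10 + 2 · 0 = 10
  Term 3 contributes 2 + 3 · 0 = 2
  Term 4 contributes 1 + 4 · 0 = 1
p(0) = ⊕ of these = min[2, -1, 10, 2, 1] = -1.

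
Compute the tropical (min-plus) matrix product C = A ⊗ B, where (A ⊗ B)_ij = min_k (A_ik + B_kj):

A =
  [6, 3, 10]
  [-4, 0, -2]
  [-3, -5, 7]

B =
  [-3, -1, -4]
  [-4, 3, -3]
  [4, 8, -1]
A ⊗ B =
  [-1, 5, 0]
  [-7, -5, -8]
  [-9, -4, -8]

Apply the min-plus product entry-by-entry:
  C[0][0] = min over k of (A[0][0] + B[0][0] = 6 + -3 = 3, A[0][1] + B[1][0] = 3 + -4 = -1, A[0][2] + B[2][0] = 10 + 4 = 14) = -1 (attained at k = 1)
  C[0][1] = min over k of (A[0][0] + B[0][1] = 6 + -1 = 5, A[0][1] + B[1][1] = 3 + 3 = 6, A[0][2] + B[2][1] = 10 + 8 = 18) = 5 (attained at k = 0)
  C[0][2] = min over k of (A[0][0] + B[0][2] = 6 + -4 = 2, A[0][1] + B[1][2] = 3 + -3 = 0, A[0][2] + B[2][2] = 10 + -1 = 9) = 0 (attained at k = 1)
  C[1][0] = min over k of (A[1][0] + B[0][0] = -4 + -3 = -7, A[1][1] + B[1][0] = 0 + -4 = -4, A[1][2] + B[2][0] = -2 + 4 = 2) = -7 (attained at k = 0)
  C[1][1] = min over k of (A[1][0] + B[0][1] = -4 + -1 = -5, A[1][1] + B[1][1] = 0 + 3 = 3, A[1][2] + B[2][1] = -2 + 8 = 6) = -5 (attained at k = 0)
  C[1][2] = min over k of (A[1][0] + B[0][2] = -4 + -4 = -8, A[1][1] + B[1][2] = 0 + -3 = -3, A[1][2] + B[2][2] = -2 + -1 = -3) = -8 (attained at k = 0)
  C[2][0] = min over k of (A[2][0] + B[0][0] = -3 + -3 = -6, A[2][1] + B[1][0] = -5 + -4 = -9, A[2][2] + B[2][0] = 7 + 4 = 11) = -9 (attained at k = 1)
  C[2][1] = min over k of (A[2][0] + B[0][1] = -3 + -1 = -4, A[2][1] + B[1][1] = -5 + 3 = -2, A[2][2] + B[2][1] = 7 + 8 = 15) = -4 (attained at k = 0)
  C[2][2] = min over k of (A[2][0] + B[0][2] = -3 + -4 = -7, A[2][1] + B[1][2] = -5 + -3 = -8, A[2][2] + B[2][2] = 7 + -1 = 6) = -8 (attained at k = 1)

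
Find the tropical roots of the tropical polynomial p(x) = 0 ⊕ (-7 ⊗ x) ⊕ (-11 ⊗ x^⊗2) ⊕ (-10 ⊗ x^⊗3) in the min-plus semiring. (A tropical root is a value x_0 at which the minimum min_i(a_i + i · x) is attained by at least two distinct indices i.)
Roots: {-1, 4, 7}

Each tropical root is a break point of the lower envelope of the lines y = a_i + i · x (there are 4 lines, with slopes 0, 1, ..., 3). Only the lines that attain the minimum somewhere contribute to roots; other lines are dominated. Here the surviving (envelope) indices are i = 3, i = 2, i = 1, i = 0.
Intersections between consecutive envelope lines give the roots: for adjacent envelope indices i < j the intersection is x = (a_i − a_j) / (j − i). Reading off the sorted break points: {-1, 4, 7}.
Verification: at each break x_0, at least two indices attain the minimum of min_i(a_i + i · x_0).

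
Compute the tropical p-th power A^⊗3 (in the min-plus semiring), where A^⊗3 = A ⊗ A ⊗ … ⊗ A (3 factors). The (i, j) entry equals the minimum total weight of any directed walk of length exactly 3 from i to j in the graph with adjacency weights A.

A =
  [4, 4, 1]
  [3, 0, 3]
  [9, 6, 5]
A^⊗3 =
  [7, 4, 7]
  [3, 0, 3]
  [9, 6, 9]

Each entry (A^⊗3)_ij equals the minimum over all length-3 walks i = v_0 → v_1 → … → v_3 = j of Σ_t A[v_t][v_{t+1}]. For example, for (i, j) = (0, 2) we minimise over 9 possible intermediate vertex sequences; the minimum is 7, attained along the walk 0 → 1 → 1 → 2.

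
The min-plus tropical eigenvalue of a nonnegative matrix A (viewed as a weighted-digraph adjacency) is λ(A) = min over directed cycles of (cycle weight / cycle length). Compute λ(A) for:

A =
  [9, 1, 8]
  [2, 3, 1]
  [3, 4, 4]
λ(A) = 3/2

Enumerate directed cycles and compute their means (weight / length). Sample:
  cycle 0 → 0: weight = 9, length = 1, mean = 9/1 ≈ 9.000
  cycle 1 → 1: weight = 3, length = 1, mean = 3/1 ≈ 3.000
  cycle 2 → 2: weight = 4, length = 1, mean = 4/1 ≈ 4.000
  cycle 0 → 1 → 0: weight = 3, length = 2, mean = 3/2 ≈ 1.500
  cycle 0 → 2 → 0: weight = 11, length = 2, mean = 11/2 ≈ 5.500
  cycle 1 → 0 → 1: weight = 3, length = 2, mean = 3/2 ≈ 1.500
Minimum mean = 1.500, attained e.g. along the cycle 0 → 1 → 0 with weight 3 and length 2. So λ(A) = 3/2 = 3/2.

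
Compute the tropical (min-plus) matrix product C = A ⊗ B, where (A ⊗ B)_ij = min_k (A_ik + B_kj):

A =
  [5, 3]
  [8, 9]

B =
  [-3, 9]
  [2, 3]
A ⊗ B =
  [2, 6]
  [5, 12]

Apply the min-plus product entry-by-entry:
  C[0][0] = min over k of (A[0][0] + B[0][0] = 5 + -3 = 2, A[0][1] + B[1][0] = 3 + 2 = 5) = 2 (attained at k = 0)
  C[0][1] = min over k of (A[0][0] + B[0][1] = 5 + 9 = 14, A[0][1] + B[1][1] = 3 + 3 = 6) = 6 (attained at k = 1)
  C[1][0] = min over k of (A[1][0] + B[0][0] = 8 + -3 = 5, A[1][1] + B[1][0] = 9 + 2 = 11) = 5 (attained at k = 0)
  C[1][1] = min over k of (A[1][0] + B[0][1] = 8 + 9 = 17, A[1][1] + B[1][1] = 9 + 3 = 12) = 12 (attained at k = 1)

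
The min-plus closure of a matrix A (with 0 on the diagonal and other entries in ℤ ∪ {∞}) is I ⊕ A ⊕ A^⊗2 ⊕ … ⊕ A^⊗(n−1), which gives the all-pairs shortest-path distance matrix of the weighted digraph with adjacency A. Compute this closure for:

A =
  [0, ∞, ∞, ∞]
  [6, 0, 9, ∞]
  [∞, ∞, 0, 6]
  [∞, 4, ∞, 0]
Closure =
  [0, ∞, ∞, ∞]
  [6, 0, 9, 15]
  [16, 10, 0, 6]
  [10, 4, 13, 0]

This is the Floyd-Warshall all-pairs shortest-path computation. For each intermediate vertex k = 0, 1, …, 3, update dist[i][j] ← min(dist[i][j], dist[i][k] + dist[k][j]). The final matrix gives, for each (i, j), the minimum total weight of any directed path from i to j (possibly empty when i = j).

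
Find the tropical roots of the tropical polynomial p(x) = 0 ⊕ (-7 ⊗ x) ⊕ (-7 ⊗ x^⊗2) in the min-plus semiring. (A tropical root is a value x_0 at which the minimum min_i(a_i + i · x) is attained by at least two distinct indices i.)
Roots: {0, 7}

Each tropical root is a break point of the lower envelope of the lines y = a_i + i · x (there are 3 lines, with slopes 0, 1, ..., 2). Only the lines that attain the minimum somewhere contribute to roots; other lines are dominated. Here the surviving (envelope) indices are i = 2, i = 1, i = 0.
Intersections between consecutive envelope lines give the roots: for adjacent envelope indices i < j the intersection is x = (a_i − a_j) / (j − i). Reading off the sorted break points: {0, 7}.
Verification: at each break x_0, at least two indices attain the minimum of min_i(a_i + i · x_0).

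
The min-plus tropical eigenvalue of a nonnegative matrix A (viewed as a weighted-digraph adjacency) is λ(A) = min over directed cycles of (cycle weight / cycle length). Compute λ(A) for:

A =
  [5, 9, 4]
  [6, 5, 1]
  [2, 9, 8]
λ(A) = 3

Enumerate directed cycles and compute their means (weight / length). Sample:
  cycle 0 → 0: weight = 5, length = 1, mean = 5/1 ≈ 5.000
  cycle 1 → 1: weight = 5, length = 1, mean = 5/1 ≈ 5.000
  cycle 2 → 2: weight = 8, length = 1, mean = 8/1 ≈ 8.000
  cycle 0 → 1 → 0: weight = 15, length = 2, mean = 15/2 ≈ 7.500
  cycle 0 → 2 → 0: weight = 6, length = 2, mean = 6/2 ≈ 3.000
  cycle 1 → 0 → 1: weight = 15, length = 2, mean = 15/2 ≈ 7.500
Minimum mean = 3.000, attained e.g. along the cycle 0 → 2 → 0 with weight 6 and length 2. So λ(A) = 6/2 = 3.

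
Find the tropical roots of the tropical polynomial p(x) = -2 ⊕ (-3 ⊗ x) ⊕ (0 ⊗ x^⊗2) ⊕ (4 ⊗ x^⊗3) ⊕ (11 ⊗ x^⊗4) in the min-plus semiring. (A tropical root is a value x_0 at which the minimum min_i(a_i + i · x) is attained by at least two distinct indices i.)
Roots: {-7, -4, -3, 1}

Each tropical root is a break point of the lower envelope of the lines y = a_i + i · x (there are 5 lines, with slopes 0, 1, ..., 4). Only the lines that attain the minimum somewhere contribute to roots; other lines are dominated. Here the surviving (envelope) indices are i = 4, i = 3, i = 2, i = 1, i = 0.
Intersections between consecutive envelope lines give the roots: for adjacent envelope indices i < j the intersection is x = (a_i − a_j) / (j − i). Reading off the sorted break points: {-7, -4, -3, 1}.
Verification: at each break x_0, at least two indices attain the minimum of min_i(a_i + i · x_0).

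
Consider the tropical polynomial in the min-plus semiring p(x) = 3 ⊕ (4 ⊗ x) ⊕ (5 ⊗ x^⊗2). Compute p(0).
p(0) = 3

A tropical monomial a ⊗ x^⊗i evaluates to a + i · x. Evaluating each term at x = 0:
  Term 0 contributes 3 + 0 · 0 = 3
  Term 1 contributes 4 + 1 · 0 = 4
  Term 2 contributes 5 + 2 · 0 = 5
p(0) = ⊕ of these = min[3, 4, 5] = 3.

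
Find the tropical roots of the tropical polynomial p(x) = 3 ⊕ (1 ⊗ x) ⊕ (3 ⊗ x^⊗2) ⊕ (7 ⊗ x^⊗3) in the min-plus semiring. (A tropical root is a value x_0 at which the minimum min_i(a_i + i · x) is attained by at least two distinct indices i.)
Roots: {-4, -2, 2}

Each tropical root is a break point of the lower envelope of the lines y = a_i + i · x (there are 4 lines, with slopes 0, 1, ..., 3). Only the lines that attain the minimum somewhere contribute to roots; other lines are dominated. Here the surviving (envelope) indices are i = 3, i = 2, i = 1, i = 0.
Intersections between consecutive envelope lines give the roots: for adjacent envelope indices i < j the intersection is x = (a_i − a_j) / (j − i). Reading off the sorted break points: {-4, -2, 2}.
Verification: at each break x_0, at least two indices attain the minimum of min_i(a_i + i · x_0).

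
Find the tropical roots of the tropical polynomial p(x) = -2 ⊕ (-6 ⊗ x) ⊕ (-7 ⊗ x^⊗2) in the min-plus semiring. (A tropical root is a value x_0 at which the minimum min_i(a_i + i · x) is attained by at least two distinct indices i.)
Roots: {1, 4}

Each tropical root is a break point of the lower envelope of the lines y = a_i + i · x (there are 3 lines, with slopes 0, 1, ..., 2). Only the lines that attain the minimum somewhere contribute to roots; other lines are dominated. Here the surviving (envelope) indices are i = 2, i = 1, i = 0.
Intersections between consecutive envelope lines give the roots: for adjacent envelope indices i < j the intersection is x = (a_i − a_j) / (j − i). Reading off the sorted break points: {1, 4}.
Verification: at each break x_0, at least two indices attain the minimum of min_i(a_i + i · x_0).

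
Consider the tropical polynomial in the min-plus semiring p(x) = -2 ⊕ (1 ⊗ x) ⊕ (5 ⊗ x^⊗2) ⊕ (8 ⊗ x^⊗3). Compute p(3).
p(3) = -2

A tropical monomial a ⊗ x^⊗i evaluates to a + i · x. Evaluating each term at x = 3:
  Term 0 contributes -2 + 0 · 3 = -2
  Term 1 contributes 1 + 1 · 3 = 4
  Term 2 contributes 5 + 2 · 3 = 11
  Term 3 contributes 8 + 3 · 3 = 17
p(3) = ⊕ of these = min[-2, 4, 11, 17] = -2.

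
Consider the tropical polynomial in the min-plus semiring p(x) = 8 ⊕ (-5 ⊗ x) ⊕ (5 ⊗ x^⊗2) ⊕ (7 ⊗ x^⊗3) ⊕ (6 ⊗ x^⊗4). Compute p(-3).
p(-3) = -8

A tropical monomial a ⊗ x^⊗i evaluates to a + i · x. Evaluating each term at x = -3:
  Term 0 contributes 8 + 0 · -3 = 8
  Term 1 contributes -5 + 1 · -3 = -8
  Term 2 contributes 5 + 2 · -3 = -1
  Term 3 contributes 7 + 3 · -3 = -2
  Term 4 contributes 6 + 4 · -3 = -6
p(-3) = ⊕ of these = min[8, -8, -1, -2, -6] = -8.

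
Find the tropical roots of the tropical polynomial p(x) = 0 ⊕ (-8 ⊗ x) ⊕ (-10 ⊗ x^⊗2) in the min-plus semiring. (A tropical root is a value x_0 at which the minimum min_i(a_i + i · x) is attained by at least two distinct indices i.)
Roots: {2, 8}

Each tropical root is a break point of the lower envelope of the lines y = a_i + i · x (there are 3 lines, with slopes 0, 1, ..., 2). Only the lines that attain the minimum somewhere contribute to roots; other lines are dominated. Here the surviving (envelope) indices are i = 2, i = 1, i = 0.
Intersections between consecutive envelope lines give the roots: for adjacent envelope indices i < j the intersection is x = (a_i − a_j) / (j − i). Reading off the sorted break points: {2, 8}.
Verification: at each break x_0, at least two indices attain the minimum of min_i(a_i + i · x_0).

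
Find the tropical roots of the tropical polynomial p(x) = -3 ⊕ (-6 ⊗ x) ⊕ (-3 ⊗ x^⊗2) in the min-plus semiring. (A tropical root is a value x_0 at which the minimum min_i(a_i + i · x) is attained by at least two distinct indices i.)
Roots: {-3, 3}

Each tropical root is a break point of the lower envelope of the lines y = a_i + i · x (there are 3 lines, with slopes 0, 1, ..., 2). Only the lines that attain the minimum somewhere contribute to roots; other lines are dominated. Here the surviving (envelope) indices are i = 2, i = 1, i = 0.
Intersections between consecutive envelope lines give the roots: for adjacent envelope indices i < j the intersection is x = (a_i − a_j) / (j − i). Reading off the sorted break points: {-3, 3}.
Verification: at each break x_0, at least two indices attain the minimum of min_i(a_i + i · x_0).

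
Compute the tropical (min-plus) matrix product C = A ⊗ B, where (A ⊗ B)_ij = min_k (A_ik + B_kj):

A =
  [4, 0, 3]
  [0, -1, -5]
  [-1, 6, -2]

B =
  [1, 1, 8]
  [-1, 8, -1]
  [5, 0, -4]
A ⊗ B =
  [-1, 3, -1]
  [-2, -5, -9]
  [0, -2, -6]

Apply the min-plus product entry-by-entry:
  C[0][0] = min over k of (A[0][0] + B[0][0] = 4 + 1 = 5, A[0][1] + B[1][0] = 0 + -1 = -1, A[0][2] + B[2][0] = 3 + 5 = 8) = -1 (attained at k = 1)
  C[0][1] = min over k of (A[0][0] + B[0][1] = 4 + 1 = 5, A[0][1] + B[1][1] = 0 + 8 = 8, A[0][2] + B[2][1] = 3 + 0 = 3) = 3 (attained at k = 2)
  C[0][2] = min over k of (A[0][0] + B[0][2] = 4 + 8 = 12, A[0][1] + B[1][2] = 0 + -1 = -1, A[0][2] + B[2][2] = 3 + -4 = -1) = -1 (attained at k = 1)
  C[1][0] = min over k of (A[1][0] + B[0][0] = 0 + 1 = 1, A[1][1] + B[1][0] = -1 + -1 = -2, A[1][2] + B[2][0] = -5 + 5 = 0) = -2 (attained at k = 1)
  C[1][1] = min over k of (A[1][0] + B[0][1] = 0 + 1 = 1, A[1][1] + B[1][1] = -1 + 8 = 7, A[1][2] + B[2][1] = -5 + 0 = -5) = -5 (attained at k = 2)
  C[1][2] = min over k of (A[1][0] + B[0][2] = 0 + 8 = 8, A[1][1] + B[1][2] = -1 + -1 = -2, A[1][2] + B[2][2] = -5 + -4 = -9) = -9 (attained at k = 2)
  C[2][0] = min over k of (A[2][0] + B[0][0] = -1 + 1 = 0, A[2][1] + B[1][0] = 6 + -1 = 5, A[2][2] + B[2][0] = -2 + 5 = 3) = 0 (attained at k = 0)
  C[2][1] = min over k of (A[2][0] + B[0][1] = -1 + 1 = 0, A[2][1] + B[1][1] = 6 + 8 = 14, A[2][2] + B[2][1] = -2 + 0 = -2) = -2 (attained at k = 2)
  C[2][2] = min over k of (A[2][0] + B[0][2] = -1 + 8 = 7, A[2][1] + B[1][2] = 6 + -1 = 5, A[2][2] + B[2][2] = -2 + -4 = -6) = -6 (attained at k = 2)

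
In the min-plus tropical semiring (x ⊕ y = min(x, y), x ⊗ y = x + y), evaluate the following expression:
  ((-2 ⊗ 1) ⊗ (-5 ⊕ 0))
((-2 ⊗ 1) ⊗ (-5 ⊕ 0)) = -6

Expand innermost to outermost. Recall ⊕ takes the minimum of its arguments and ⊗ takes their sum. Working out the expression ((-2 ⊗ 1) ⊗ (-5 ⊕ 0)) gives -6.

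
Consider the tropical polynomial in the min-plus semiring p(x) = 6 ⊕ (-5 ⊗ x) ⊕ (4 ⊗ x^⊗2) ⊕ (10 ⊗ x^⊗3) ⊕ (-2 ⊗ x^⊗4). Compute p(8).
p(8) = 3

A tropical monomial a ⊗ x^⊗i evaluates to a + i · x. Evaluating each term at x = 8:
  Term 0 contributes 6 + 0 · 8 = 6
  Term 1 contributes -5 + 1 · 8 = 3
  Term 2 contributes 4 + 2 · 8 = 20
  Term 3 contributes 10 + 3 · 8 = 34
  Term 4 contributes -2 + 4 · 8 = 30
p(8) = ⊕ of these = min[6, 3, 20, 34, 30] = 3.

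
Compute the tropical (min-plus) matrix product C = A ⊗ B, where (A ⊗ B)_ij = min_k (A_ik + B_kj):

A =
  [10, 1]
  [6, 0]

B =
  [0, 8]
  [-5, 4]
A ⊗ B =
  [-4, 5]
  [-5, 4]

Apply the min-plus product entry-by-entry:
  C[0][0] = min over k of (A[0][0] + B[0][0] = 10 + 0 = 10, A[0][1] + B[1][0] = 1 + -5 = -4) = -4 (attained at k = 1)
  C[0][1] = min over k of (A[0][0] + B[0][1] = 10 + 8 = 18, A[0][1] + B[1][1] = 1 + 4 = 5) = 5 (attained at k = 1)
  C[1][0] = min over k of (A[1][0] + B[0][0] = 6 + 0 = 6, A[1][1] + B[1][0] = 0 + -5 = -5) = -5 (attained at k = 1)
  C[1][1] = min over k of (A[1][0] + B[0][1] = 6 + 8 = 14, A[1][1] + B[1][1] = 0 + 4 = 4) = 4 (attained at k = 1)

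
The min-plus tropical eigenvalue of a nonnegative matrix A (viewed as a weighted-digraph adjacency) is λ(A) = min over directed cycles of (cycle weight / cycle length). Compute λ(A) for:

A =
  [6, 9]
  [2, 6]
λ(A) = 11/2

Enumerate directed cycles and compute their means (weight / length). Sample:
  cycle 0 → 0: weight = 6, length = 1, mean = 6/1 ≈ 6.000
  cycle 1 → 1: weight = 6, length = 1, mean = 6/1 ≈ 6.000
  cycle 0 → 1 → 0: weight = 11, length = 2, mean = 11/2 ≈ 5.500
  cycle 1 → 0 → 1: weight = 11, length = 2, mean = 11/2 ≈ 5.500
Minimum mean = 5.500, attained e.g. along the cycle 0 → 1 → 0 with weight 11 and length 2. So λ(A) = 11/2 = 11/2.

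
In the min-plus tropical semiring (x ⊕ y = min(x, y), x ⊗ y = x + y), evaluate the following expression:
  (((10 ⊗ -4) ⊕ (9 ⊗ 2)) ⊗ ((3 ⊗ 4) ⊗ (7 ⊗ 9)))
(((10 ⊗ -4) ⊕ (9 ⊗ 2)) ⊗ ((3 ⊗ 4) ⊗ (7 ⊗ 9))) = 29

Expand innermost to outermost. Recall ⊕ takes the minimum of its arguments and ⊗ takes their sum. Working out the expression (((10 ⊗ -4) ⊕ (9 ⊗ 2)) ⊗ ((3 ⊗ 4) ⊗ (7 ⊗ 9))) gives 29.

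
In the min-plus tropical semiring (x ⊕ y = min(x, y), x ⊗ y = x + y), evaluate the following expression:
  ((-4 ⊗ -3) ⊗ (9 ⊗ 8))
((-4 ⊗ -3) ⊗ (9 ⊗ 8)) = 10

Expand innermost to outermost. Recall ⊕ takes the minimum of its arguments and ⊗ takes their sum. Working out the expression ((-4 ⊗ -3) ⊗ (9 ⊗ 8)) gives 10.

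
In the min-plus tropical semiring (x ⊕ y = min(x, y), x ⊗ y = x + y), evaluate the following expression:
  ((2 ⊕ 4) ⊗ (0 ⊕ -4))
((2 ⊕ 4) ⊗ (0 ⊕ -4)) = -2

Expand innermost to outermost. Recall ⊕ takes the minimum of its arguments and ⊗ takes their sum. Working out the expression ((2 ⊕ 4) ⊗ (0 ⊕ -4)) gives -2.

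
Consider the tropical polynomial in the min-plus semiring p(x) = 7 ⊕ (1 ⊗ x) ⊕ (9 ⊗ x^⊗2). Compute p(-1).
p(-1) = 0

A tropical monomial a ⊗ x^⊗i evaluates to a + i · x. Evaluating each term at x = -1:
  Term 0 contributes 7 + 0 · -1 = 7
  Term 1 contributes 1 + 1 · -1 = 0
  Term 2 contributes 9 + 2 · -1 = 7
p(-1) = ⊕ of these = min[7, 0, 7] = 0.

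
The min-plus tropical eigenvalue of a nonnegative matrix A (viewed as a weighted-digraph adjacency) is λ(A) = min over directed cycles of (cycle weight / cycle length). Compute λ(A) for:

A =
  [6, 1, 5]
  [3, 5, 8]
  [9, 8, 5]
λ(A) = 2

Enumerate directed cycles and compute their means (weight / length). Sample:
  cycle 0 → 0: weight = 6, length = 1, mean = 6/1 ≈ 6.000
  cycle 1 → 1: weight = 5, length = 1, mean = 5/1 ≈ 5.000
  cycle 2 → 2: weight = 5, length = 1, mean = 5/1 ≈ 5.000
  cycle 0 → 1 → 0: weight = 4, length = 2, mean = 4/2 ≈ 2.000
  cycle 0 → 2 → 0: weight = 14, length = 2, mean = 14/2 ≈ 7.000
  cycle 1 → 0 → 1: weight = 4, length = 2, mean = 4/2 ≈ 2.000
Minimum mean = 2.000, attained e.g. along the cycle 0 → 1 → 0 with weight 4 and length 2. So λ(A) = 4/2 = 2.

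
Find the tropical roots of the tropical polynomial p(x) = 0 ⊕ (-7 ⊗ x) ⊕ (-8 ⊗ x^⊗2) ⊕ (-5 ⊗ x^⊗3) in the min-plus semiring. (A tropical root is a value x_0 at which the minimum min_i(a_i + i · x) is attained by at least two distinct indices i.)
Roots: {-3, 1, 7}

Each tropical root is a break point of the lower envelope of the lines y = a_i + i · x (there are 4 lines, with slopes 0, 1, ..., 3). Only the lines that attain the minimum somewhere contribute to roots; other lines are dominated. Here the surviving (envelope) indices are i = 3, i = 2, i = 1, i = 0.
Intersections between consecutive envelope lines give the roots: for adjacent envelope indices i < j the intersection is x = (a_i − a_j) / (j − i). Reading off the sorted break points: {-3, 1, 7}.
Verification: at each break x_0, at least two indices attain the minimum of min_i(a_i + i · x_0).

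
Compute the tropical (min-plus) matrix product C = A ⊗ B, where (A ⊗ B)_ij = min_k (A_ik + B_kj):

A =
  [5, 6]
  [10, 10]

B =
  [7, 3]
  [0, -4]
A ⊗ B =
  [6, 2]
  [10, 6]

Apply the min-plus product entry-by-entry:
  C[0][0] = min over k of (A[0][0] + B[0][0] = 5 + 7 = 12, A[0][1] + B[1][0] = 6 + 0 = 6) = 6 (attained at k = 1)
  C[0][1] = min over k of (A[0][0] + B[0][1] = 5 + 3 = 8, A[0][1] + B[1][1] = 6 + -4 = 2) = 2 (attained at k = 1)
  C[1][0] = min over k of (A[1][0] + B[0][0] = 10 + 7 = 17, A[1][1] + B[1][0] = 10 + 0 = 10) = 10 (attained at k = 1)
  C[1][1] = min over k of (A[1][0] + B[0][1] = 10 + 3 = 13, A[1][1] + B[1][1] = 10 + -4 = 6) = 6 (attained at k = 1)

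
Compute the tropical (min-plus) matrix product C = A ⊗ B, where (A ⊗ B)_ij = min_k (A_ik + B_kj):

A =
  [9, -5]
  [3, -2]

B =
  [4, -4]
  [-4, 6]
A ⊗ B =
  [-9, 1]
  [-6, -1]

Apply the min-plus product entry-by-entry:
  C[0][0] = min over k of (A[0][0] + B[0][0] = 9 + 4 = 13, A[0][1] + B[1][0] = -5 + -4 = -9) = -9 (attained at k = 1)
  C[0][1] = min over k of (A[0][0] + B[0][1] = 9 + -4 = 5, A[0][1] + B[1][1] = -5 + 6 = 1) = 1 (attained at k = 1)
  C[1][0] = min over k of (A[1][0] + B[0][0] = 3 + 4 = 7, A[1][1] + B[1][0] = -2 + -4 = -6) = -6 (attained at k = 1)
  C[1][1] = min over k of (A[1][0] + B[0][1] = 3 + -4 = -1, A[1][1] + B[1][1] = -2 + 6 = 4) = -1 (attained at k = 0)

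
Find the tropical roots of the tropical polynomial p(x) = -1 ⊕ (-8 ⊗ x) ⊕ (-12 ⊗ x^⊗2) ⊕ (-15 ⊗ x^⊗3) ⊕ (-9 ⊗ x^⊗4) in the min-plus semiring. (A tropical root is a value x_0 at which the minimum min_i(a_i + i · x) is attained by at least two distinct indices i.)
Roots: {-6, 3, 4, 7}

Each tropical root is a break point of the lower envelope of the lines y = a_i + i · x (there are 5 lines, with slopes 0, 1, ..., 4). Only the lines that attain the minimum somewhere contribute to roots; other lines are dominated. Here the surviving (envelope) indices are i = 4, i = 3, i = 2, i = 1, i = 0.
Intersections between consecutive envelope lines give the roots: for adjacent envelope indices i < j the intersection is x = (a_i − a_j) / (j − i). Reading off the sorted break points: {-6, 3, 4, 7}.
Verification: at each break x_0, at least two indices attain the minimum of min_i(a_i + i · x_0).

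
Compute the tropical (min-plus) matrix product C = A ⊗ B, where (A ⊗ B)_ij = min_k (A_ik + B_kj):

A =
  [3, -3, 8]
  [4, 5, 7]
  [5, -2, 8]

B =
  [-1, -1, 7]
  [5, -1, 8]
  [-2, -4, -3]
A ⊗ B =
  [2, -4, 5]
  [3, 3, 4]
  [3, -3, 5]

Apply the min-plus product entry-by-entry:
  C[0][0] = min over k of (A[0][0] + B[0][0] = 3 + -1 = 2, A[0][1] + B[1][0] = -3 + 5 = 2, A[0][2] + B[2][0] = 8 + -2 = 6) = 2 (attained at k = 0)
  C[0][1] = min over k of (A[0][0] + B[0][1] = 3 + -1 = 2, A[0][1] + B[1][1] = -3 + -1 = -4, A[0][2] + B[2][1] = 8 + -4 = 4) = -4 (attained at k = 1)
  C[0][2] = min over k of (A[0][0] + B[0][2] = 3 + 7 = 10, A[0][1] + B[1][2] = -3 + 8 = 5, A[0][2] + B[2][2] = 8 + -3 = 5) = 5 (attained at k = 1)
  C[1][0] = min over k of (A[1][0] + B[0][0] = 4 + -1 = 3, A[1][1] + B[1][0] = 5 + 5 = 10, A[1][2] + B[2][0] = 7 + -2 = 5) = 3 (attained at k = 0)
  C[1][1] = min over k of (A[1][0] + B[0][1] = 4 + -1 = 3, A[1][1] + B[1][1] = 5 + -1 = 4, A[1][2] + B[2][1] = 7 + -4 = 3) = 3 (attained at k = 0)
  C[1][2] = min over k of (A[1][0] + B[0][2] = 4 + 7 = 11, A[1][1] + B[1][2] = 5 + 8 = 13, A[1][2] + B[2][2] = 7 + -3 = 4) = 4 (attained at k = 2)
  C[2][0] = min over k of (A[2][0] + B[0][0] = 5 + -1 = 4, A[2][1] + B[1][0] = -2 + 5 = 3, A[2][2] + B[2][0] = 8 + -2 = 6) = 3 (attained at k = 1)
  C[2][1] = min over k of (A[2][0] + B[0][1] = 5 + -1 = 4, A[2][1] + B[1][1] = -2 + -1 = -3, A[2][2] + B[2][1] = 8 + -4 = 4) = -3 (attained at k = 1)
  C[2][2] = min over k of (A[2][0] + B[0][2] = 5 + 7 = 12, A[2][1] + B[1][2] = -2 + 8 = 6, A[2][2] + B[2][2] = 8 + -3 = 5) = 5 (attained at k = 2)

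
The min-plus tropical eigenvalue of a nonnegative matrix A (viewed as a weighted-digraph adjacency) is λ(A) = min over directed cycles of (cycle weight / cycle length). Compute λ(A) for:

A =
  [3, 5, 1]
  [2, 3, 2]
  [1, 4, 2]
λ(A) = 1

Enumerate directed cycles and compute their means (weight / length). Sample:
  cycle 0 → 0: weight = 3, length = 1, mean = 3/1 ≈ 3.000
  cycle 1 → 1: weight = 3, length = 1, mean = 3/1 ≈ 3.000
  cycle 2 → 2: weight = 2, length = 1, mean = 2/1 ≈ 2.000
  cycle 0 → 1 → 0: weight = 7, length = 2, mean = 7/2 ≈ 3.500
  cycle 0 → 2 → 0: weight = 2, length = 2, mean = 2/2 ≈ 1.000
  cycle 1 → 0 → 1: weight = 7, length = 2, mean = 7/2 ≈ 3.500
Minimum mean = 1.000, attained e.g. along the cycle 0 → 2 → 0 with weight 2 and length 2. So λ(A) = 2/2 = 1.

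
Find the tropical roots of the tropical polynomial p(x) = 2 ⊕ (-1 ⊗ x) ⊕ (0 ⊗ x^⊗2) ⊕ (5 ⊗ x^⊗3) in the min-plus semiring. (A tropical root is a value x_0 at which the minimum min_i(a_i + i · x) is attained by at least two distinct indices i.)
Roots: {-5, -1, 3}

Each tropical root is a break point of the lower envelope of the lines y = a_i + i · x (there are 4 lines, with slopes 0, 1, ..., 3). Only the lines that attain the minimum somewhere contribute to roots; other lines are dominated. Here the surviving (envelope) indices are i = 3, i = 2, i = 1, i = 0.
Intersections between consecutive envelope lines give the roots: for adjacent envelope indices i < j the intersection is x = (a_i − a_j) / (j − i). Reading off the sorted break points: {-5, -1, 3}.
Verification: at each break x_0, at least two indices attain the minimum of min_i(a_i + i · x_0).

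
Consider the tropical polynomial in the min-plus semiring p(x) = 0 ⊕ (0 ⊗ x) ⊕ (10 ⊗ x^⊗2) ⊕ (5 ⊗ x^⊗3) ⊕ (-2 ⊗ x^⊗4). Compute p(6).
p(6) = 0

A tropical monomial a ⊗ x^⊗i evaluates to a + i · x. Evaluating each term at x = 6:
  Term 0 contributes 0 + 0 · 6 = 0
  Term 1 contributes 0 + 1 · 6 = 6
  Term 2 contributes 10 + 2 · 6 = 22
  Term 3 contributes 5 + 3 · 6 = 23
  Term 4 contributes -2 + 4 · 6 = 22
p(6) = ⊕ of these = min[0, 6, 22, 23, 22] = 0.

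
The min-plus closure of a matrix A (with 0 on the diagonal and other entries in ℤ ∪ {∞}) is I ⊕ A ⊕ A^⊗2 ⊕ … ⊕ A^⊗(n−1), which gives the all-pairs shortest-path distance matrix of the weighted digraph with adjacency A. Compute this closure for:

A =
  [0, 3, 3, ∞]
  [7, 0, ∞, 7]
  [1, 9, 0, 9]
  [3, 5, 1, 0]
Closure =
  [0, 3, 3, 10]
  [7, 0, 8, 7]
  [1, 4, 0, 9]
  [2, 5, 1, 0]

This is the Floyd-Warshall all-pairs shortest-path computation. For each intermediate vertex k = 0, 1, …, 3, update dist[i][j] ← min(dist[i][j], dist[i][k] + dist[k][j]). The final matrix gives, for each (i, j), the minimum total weight of any directed path from i to j (possibly empty when i = j).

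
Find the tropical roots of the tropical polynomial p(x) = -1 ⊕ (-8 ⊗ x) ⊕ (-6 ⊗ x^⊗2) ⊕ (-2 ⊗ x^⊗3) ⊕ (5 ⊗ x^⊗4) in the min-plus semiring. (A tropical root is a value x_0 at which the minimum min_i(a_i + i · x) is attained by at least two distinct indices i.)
Roots: {-7, -4, -2, 7}

Each tropical root is a break point of the lower envelope of the lines y = a_i + i · x (there are 5 lines, with slopes 0, 1, ..., 4). Only the lines that attain the minimum somewhere contribute to roots; other lines are dominated. Here the surviving (envelope) indices are i = 4, i = 3, i = 2, i = 1, i = 0.
Intersections between consecutive envelope lines give the roots: for adjacent envelope indices i < j the intersection is x = (a_i − a_j) / (j − i). Reading off the sorted break points: {-7, -4, -2, 7}.
Verification: at each break x_0, at least two indices attain the minimum of min_i(a_i + i · x_0).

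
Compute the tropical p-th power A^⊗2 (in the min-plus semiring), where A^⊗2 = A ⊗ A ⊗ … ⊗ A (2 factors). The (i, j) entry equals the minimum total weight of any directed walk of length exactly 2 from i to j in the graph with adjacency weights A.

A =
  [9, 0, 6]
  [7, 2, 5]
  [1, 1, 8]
A^⊗2 =
  [7, 2, 5]
  [6, 4, 7]
  [8, 1, 6]

Each entry (A^⊗2)_ij equals the minimum over all length-2 walks i = v_0 → v_1 → … → v_2 = j of Σ_t A[v_t][v_{t+1}]. For example, for (i, j) = (0, 2) we minimise over 3 possible intermediate vertex sequences; the minimum is 5, attained along the walk 0 → 1 → 2.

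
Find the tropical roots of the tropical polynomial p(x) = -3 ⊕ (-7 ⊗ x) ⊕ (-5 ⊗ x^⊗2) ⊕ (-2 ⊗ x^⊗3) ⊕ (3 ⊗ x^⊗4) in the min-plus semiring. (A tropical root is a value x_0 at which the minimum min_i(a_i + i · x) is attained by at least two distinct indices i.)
Roots: {-5, -3, -2, 4}

Each tropical root is a break point of the lower envelope of the lines y = a_i + i · x (there are 5 lines, with slopes 0, 1, ..., 4). Only the lines that attain the minimum somewhere contribute to roots; other lines are dominated. Here the surviving (envelope) indices are i = 4, i = 3, i = 2, i = 1, i = 0.
Intersections between consecutive envelope lines give the roots: for adjacent envelope indices i < j the intersection is x = (a_i − a_j) / (j − i). Reading off the sorted break points: {-5, -3, -2, 4}.
Verification: at each break x_0, at least two indices attain the minimum of min_i(a_i + i · x_0).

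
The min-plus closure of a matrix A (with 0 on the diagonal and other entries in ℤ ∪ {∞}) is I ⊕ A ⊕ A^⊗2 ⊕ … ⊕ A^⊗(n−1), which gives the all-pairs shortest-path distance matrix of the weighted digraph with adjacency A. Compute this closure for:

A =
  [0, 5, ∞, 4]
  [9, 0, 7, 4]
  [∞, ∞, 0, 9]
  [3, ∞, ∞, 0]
Closure =
  [0, 5, 12, 4]
  [7, 0, 7, 4]
  [12, 17, 0, 9]
  [3, 8, 15, 0]

This is the Floyd-Warshall all-pairs shortest-path computation. For each intermediate vertex k = 0, 1, …, 3, update dist[i][j] ← min(dist[i][j], dist[i][k] + dist[k][j]). The final matrix gives, for each (i, j), the minimum total weight of any directed path from i to j (possibly empty when i = j).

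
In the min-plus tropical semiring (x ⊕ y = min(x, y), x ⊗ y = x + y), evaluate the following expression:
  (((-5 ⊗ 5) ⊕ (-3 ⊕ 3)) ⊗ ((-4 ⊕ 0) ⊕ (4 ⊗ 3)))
(((-5 ⊗ 5) ⊕ (-3 ⊕ 3)) ⊗ ((-4 ⊕ 0) ⊕ (4 ⊗ 3))) = -7

Expand innermost to outermost. Recall ⊕ takes the minimum of its arguments and ⊗ takes their sum. Working out the expression (((-5 ⊗ 5) ⊕ (-3 ⊕ 3)) ⊗ ((-4 ⊕ 0) ⊕ (4 ⊗ 3))) gives -7.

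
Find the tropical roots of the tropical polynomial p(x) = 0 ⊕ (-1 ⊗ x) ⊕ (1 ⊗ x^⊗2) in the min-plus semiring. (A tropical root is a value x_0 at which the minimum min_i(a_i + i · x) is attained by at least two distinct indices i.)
Roots: {-2, 1}

Each tropical root is a break point of the lower envelope of the lines y = a_i + i · x (there are 3 lines, with slopes 0, 1, ..., 2). Only the lines that attain the minimum somewhere contribute to roots; other lines are dominated. Here the surviving (envelope) indices are i = 2, i = 1, i = 0.
Intersections between consecutive envelope lines give the roots: for adjacent envelope indices i < j the intersection is x = (a_i − a_j) / (j − i). Reading off the sorted break points: {-2, 1}.
Verification: at each break x_0, at least two indices attain the minimum of min_i(a_i + i · x_0).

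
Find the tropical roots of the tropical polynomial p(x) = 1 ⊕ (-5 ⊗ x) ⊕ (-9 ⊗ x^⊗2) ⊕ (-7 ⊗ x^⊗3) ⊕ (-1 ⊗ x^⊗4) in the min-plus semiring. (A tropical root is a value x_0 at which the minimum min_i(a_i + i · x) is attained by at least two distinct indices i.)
Roots: {-6, -2, 4, 6}

Each tropical root is a break point of the lower envelope of the lines y = a_i + i · x (there are 5 lines, with slopes 0, 1, ..., 4). Only the lines that attain the minimum somewhere contribute to roots; other lines are dominated. Here the surviving (envelope) indices are i = 4, i = 3, i = 2, i = 1, i = 0.
Intersections between consecutive envelope lines give the roots: for adjacent envelope indices i < j the intersection is x = (a_i − a_j) / (j − i). Reading off the sorted break points: {-6, -2, 4, 6}.
Verification: at each break x_0, at least two indices attain the minimum of min_i(a_i + i · x_0).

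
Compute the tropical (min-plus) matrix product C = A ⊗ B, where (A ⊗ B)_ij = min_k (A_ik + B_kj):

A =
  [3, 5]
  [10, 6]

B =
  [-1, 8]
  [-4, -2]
A ⊗ B =
  [1, 3]
  [2, 4]

Apply the min-plus product entry-by-entry:
  C[0][0] = min over k of (A[0][0] + B[0][0] = 3 + -1 = 2, A[0][1] + B[1][0] = 5 + -4 = 1) = 1 (attained at k = 1)
  C[0][1] = min over k of (A[0][0] + B[0][1] = 3 + 8 = 11, A[0][1] + B[1][1] = 5 + -2 = 3) = 3 (attained at k = 1)
  C[1][0] = min over k of (A[1][0] + B[0][0] = 10 + -1 = 9, A[1][1] + B[1][0] = 6 + -4 = 2) = 2 (attained at k = 1)
  C[1][1] = min over k of (A[1][0] + B[0][1] = 10 + 8 = 18, A[1][1] + B[1][1] = 6 + -2 = 4) = 4 (attained at k = 1)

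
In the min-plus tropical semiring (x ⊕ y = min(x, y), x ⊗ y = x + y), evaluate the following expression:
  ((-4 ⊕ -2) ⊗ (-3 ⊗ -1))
((-4 ⊕ -2) ⊗ (-3 ⊗ -1)) = -8

Expand innermost to outermost. Recall ⊕ takes the minimum of its arguments and ⊗ takes their sum. Working out the expression ((-4 ⊕ -2) ⊗ (-3 ⊗ -1)) gives -8.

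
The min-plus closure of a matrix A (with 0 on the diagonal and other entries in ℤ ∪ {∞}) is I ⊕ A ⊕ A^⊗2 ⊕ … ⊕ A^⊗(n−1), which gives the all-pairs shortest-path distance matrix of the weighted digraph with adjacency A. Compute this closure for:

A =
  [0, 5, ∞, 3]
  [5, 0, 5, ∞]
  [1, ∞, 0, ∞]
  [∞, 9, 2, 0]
Closure =
  [0, 5, 5, 3]
  [5, 0, 5, 8]
  [1, 6, 0, 4]
  [3, 8, 2, 0]

This is the Floyd-Warshall all-pairs shortest-path computation. For each intermediate vertex k = 0, 1, …, 3, update dist[i][j] ← min(dist[i][j], dist[i][k] + dist[k][j]). The final matrix gives, for each (i, j), the minimum total weight of any directed path from i to j (possibly empty when i = j).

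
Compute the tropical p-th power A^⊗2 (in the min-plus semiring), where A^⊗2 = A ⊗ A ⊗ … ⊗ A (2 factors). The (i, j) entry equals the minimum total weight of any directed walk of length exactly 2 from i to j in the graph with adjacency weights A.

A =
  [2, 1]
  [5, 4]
A^⊗2 =
  [4, 3]
  [7, 6]

Each entry (A^⊗2)_ij equals the minimum over all length-2 walks i = v_0 → v_1 → … → v_2 = j of Σ_t A[v_t][v_{t+1}]. For example, for (i, j) = (0, 1) we minimise over 2 possible intermediate vertex sequences; the minimum is 3, attained along the walk 0 → 0 → 1.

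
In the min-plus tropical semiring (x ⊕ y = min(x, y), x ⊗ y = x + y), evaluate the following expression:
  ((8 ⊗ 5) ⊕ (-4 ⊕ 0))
((8 ⊗ 5) ⊕ (-4 ⊕ 0)) = -4

Expand innermost to outermost. Recall ⊕ takes the minimum of its arguments and ⊗ takes their sum. Working out the expression ((8 ⊗ 5) ⊕ (-4 ⊕ 0)) gives -4.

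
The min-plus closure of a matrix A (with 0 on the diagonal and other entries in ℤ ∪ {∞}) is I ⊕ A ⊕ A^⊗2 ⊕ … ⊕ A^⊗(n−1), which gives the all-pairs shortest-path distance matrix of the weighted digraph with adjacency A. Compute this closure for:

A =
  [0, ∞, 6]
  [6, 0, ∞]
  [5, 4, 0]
Closure =
  [0, 10, 6]
  [6, 0, 12]
  [5, 4, 0]

This is the Floyd-Warshall all-pairs shortest-path computation. For each intermediate vertex k = 0, 1, …, 2, update dist[i][j] ← min(dist[i][j], dist[i][k] + dist[k][j]). The final matrix gives, for each (i, j), the minimum total weight of any directed path from i to j (possibly empty when i = j).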